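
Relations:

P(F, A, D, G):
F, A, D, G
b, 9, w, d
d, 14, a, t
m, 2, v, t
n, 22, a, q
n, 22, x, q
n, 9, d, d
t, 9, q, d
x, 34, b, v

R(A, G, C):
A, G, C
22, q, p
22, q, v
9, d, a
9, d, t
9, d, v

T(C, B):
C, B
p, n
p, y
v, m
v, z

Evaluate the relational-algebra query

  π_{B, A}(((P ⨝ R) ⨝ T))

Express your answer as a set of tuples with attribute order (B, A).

Natural join on A, G: {(b, 9, w, d, a), (b, 9, w, d, t), (b, 9, w, d, v), (n, 22, a, q, p), (n, 22, a, q, v), (n, 22, x, q, p), (n, 22, x, q, v), (n, 9, d, d, a), (n, 9, d, d, t), (n, 9, d, d, v), (t, 9, q, d, a), (t, 9, q, d, t), (t, 9, q, d, v)}
Natural join on C: {(b, 9, w, d, v, m), (b, 9, w, d, v, z), (n, 22, a, q, p, n), (n, 22, a, q, p, y), (n, 22, a, q, v, m), (n, 22, a, q, v, z), (n, 22, x, q, p, n), (n, 22, x, q, p, y), (n, 22, x, q, v, m), (n, 22, x, q, v, z), (n, 9, d, d, v, m), (n, 9, d, d, v, z), (t, 9, q, d, v, m), (t, 9, q, d, v, z)}
π_{B, A} gives {(m, 22), (m, 9), (n, 22), (y, 22), (z, 22), (z, 9)} (8 duplicate(s) eliminated).

{(m, 22), (m, 9), (n, 22), (y, 22), (z, 22), (z, 9)}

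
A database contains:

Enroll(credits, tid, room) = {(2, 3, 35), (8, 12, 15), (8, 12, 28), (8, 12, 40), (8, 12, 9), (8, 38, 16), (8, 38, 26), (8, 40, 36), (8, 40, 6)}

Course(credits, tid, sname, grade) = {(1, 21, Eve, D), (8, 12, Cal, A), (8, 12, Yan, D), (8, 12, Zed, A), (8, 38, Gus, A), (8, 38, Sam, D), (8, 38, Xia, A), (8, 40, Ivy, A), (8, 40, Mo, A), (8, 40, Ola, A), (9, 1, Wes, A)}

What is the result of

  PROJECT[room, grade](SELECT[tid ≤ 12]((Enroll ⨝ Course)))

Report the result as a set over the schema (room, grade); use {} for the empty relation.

Natural join on credits, tid: {(8, 12, 15, Cal, A), (8, 12, 15, Yan, D), (8, 12, 15, Zed, A), (8, 12, 28, Cal, A), (8, 12, 28, Yan, D), (8, 12, 28, Zed, A), (8, 12, 40, Cal, A), (8, 12, 40, Yan, D), (8, 12, 40, Zed, A), (8, 12, 9, Cal, A), (8, 12, 9, Yan, D), (8, 12, 9, Zed, A), (8, 38, 16, Gus, A), (8, 38, 16, Sam, D), (8, 38, 16, Xia, A), (8, 38, 26, Gus, A), (8, 38, 26, Sam, D), (8, 38, 26, Xia, A), (8, 40, 36, Ivy, A), (8, 40, 36, Mo, A), (8, 40, 36, Ola, A), (8, 40, 6, Ivy, A), (8, 40, 6, Mo, A), (8, 40, 6, Ola, A)}
σ[tid ≤ 12]: keep tuples satisfying tid ≤ 12 → {(8, 12, 15, Cal, A), (8, 12, 15, Yan, D), (8, 12, 15, Zed, A), (8, 12, 28, Cal, A), (8, 12, 28, Yan, D), (8, 12, 28, Zed, A), (8, 12, 40, Cal, A), (8, 12, 40, Yan, D), (8, 12, 40, Zed, A), (8, 12, 9, Cal, A), (8, 12, 9, Yan, D), (8, 12, 9, Zed, A)}
Keep only column(s) room, grade (4 duplicate(s) eliminated): {(15, A), (15, D), (28, A), (28, D), (40, A), (40, D), (9, A), (9, D)}

{(15, A), (15, D), (28, A), (28, D), (40, A), (40, D), (9, A), (9, D)}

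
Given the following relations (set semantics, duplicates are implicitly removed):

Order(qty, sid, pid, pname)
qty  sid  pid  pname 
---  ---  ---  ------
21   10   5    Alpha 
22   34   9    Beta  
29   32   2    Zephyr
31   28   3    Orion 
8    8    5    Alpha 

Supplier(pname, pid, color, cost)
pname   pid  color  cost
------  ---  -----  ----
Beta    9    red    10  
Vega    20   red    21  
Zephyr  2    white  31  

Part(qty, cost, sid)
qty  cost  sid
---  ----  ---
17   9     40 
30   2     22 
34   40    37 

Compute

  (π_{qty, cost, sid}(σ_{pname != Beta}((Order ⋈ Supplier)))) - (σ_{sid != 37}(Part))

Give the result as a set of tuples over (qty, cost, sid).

Order ⋈ Supplier (natural join on pid, pname): {(22, 34, 9, Beta, red, 10), (29, 32, 2, Zephyr, white, 31)}
σ[pname != Beta]: keep tuples satisfying pname != Beta → {(29, 32, 2, Zephyr, white, 31)}
π[qty, cost, sid]: project onto (qty, cost, sid) → {(29, 31, 32)}
σ[sid != 37]: keep tuples satisfying sid != 37 → {(17, 9, 40), (30, 2, 22)}
Taking the difference: {(29, 31, 32)}

{(29, 31, 32)}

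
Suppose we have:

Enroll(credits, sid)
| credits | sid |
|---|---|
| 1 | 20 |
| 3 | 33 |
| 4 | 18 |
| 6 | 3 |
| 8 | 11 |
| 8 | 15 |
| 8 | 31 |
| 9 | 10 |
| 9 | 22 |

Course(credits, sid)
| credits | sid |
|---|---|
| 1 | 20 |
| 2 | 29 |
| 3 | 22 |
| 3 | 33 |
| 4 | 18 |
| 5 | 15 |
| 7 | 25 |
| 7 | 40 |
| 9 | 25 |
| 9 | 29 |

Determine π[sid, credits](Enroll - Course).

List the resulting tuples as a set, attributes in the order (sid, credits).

Difference: {(1, 20), (3, 33), (4, 18), (6, 3), (8, 11), (8, 15), (8, 31), (9, 10), (9, 22)} with {(1, 20), (2, 29), (3, 22), (3, 33), (4, 18), (5, 15), (7, 25), (7, 40), (9, 25), (9, 29)} → {(6, 3), (8, 11), (8, 15), (8, 31), (9, 10), (9, 22)}
Keep only column(s) sid, credits: {(10, 9), (11, 8), (15, 8), (22, 9), (3, 6), (31, 8)}

{(10, 9), (11, 8), (15, 8), (22, 9), (3, 6), (31, 8)}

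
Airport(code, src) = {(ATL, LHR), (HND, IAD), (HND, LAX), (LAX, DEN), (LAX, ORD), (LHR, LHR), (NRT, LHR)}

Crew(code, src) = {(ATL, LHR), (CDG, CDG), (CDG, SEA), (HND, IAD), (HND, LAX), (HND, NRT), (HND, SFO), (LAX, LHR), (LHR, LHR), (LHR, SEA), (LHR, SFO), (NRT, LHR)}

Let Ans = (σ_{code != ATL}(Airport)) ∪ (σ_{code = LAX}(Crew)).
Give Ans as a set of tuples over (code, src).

{(HND, IAD), (HND, LAX), (LAX, DEN), (LAX, LHR), (LAX, ORD), (LHR, LHR), (NRT, LHR)}

Filtering on code != ATL leaves {(HND, IAD), (HND, LAX), (LAX, DEN), (LAX, ORD), (LHR, LHR), (NRT, LHR)}.
Filtering on code = LAX leaves {(LAX, LHR)}.
Union: {(HND, IAD), (HND, LAX), (LAX, DEN), (LAX, ORD), (LHR, LHR), (NRT, LHR)} with {(LAX, LHR)} → {(HND, IAD), (HND, LAX), (LAX, DEN), (LAX, LHR), (LAX, ORD), (LHR, LHR), (NRT, LHR)}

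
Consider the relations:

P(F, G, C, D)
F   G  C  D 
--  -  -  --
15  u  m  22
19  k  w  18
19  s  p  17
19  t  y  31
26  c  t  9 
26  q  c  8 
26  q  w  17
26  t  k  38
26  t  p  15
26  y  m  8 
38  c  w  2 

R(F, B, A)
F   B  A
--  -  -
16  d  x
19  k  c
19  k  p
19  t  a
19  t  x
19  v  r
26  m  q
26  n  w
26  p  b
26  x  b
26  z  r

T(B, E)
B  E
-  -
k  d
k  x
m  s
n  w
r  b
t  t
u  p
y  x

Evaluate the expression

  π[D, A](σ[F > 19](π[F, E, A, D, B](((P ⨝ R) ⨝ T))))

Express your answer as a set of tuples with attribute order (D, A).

Joining P and R on F yields {(19, k, w, 18, k, c), (19, k, w, 18, k, p), (19, k, w, 18, t, a), (19, k, w, 18, t, x), (19, k, w, 18, v, r), (19, s, p, 17, k, c), (19, s, p, 17, k, p), (19, s, p, 17, t, a), (19, s, p, 17, t, x), (19, s, p, 17, v, r), (19, t, y, 31, k, c), (19, t, y, 31, k, p), (19, t, y, 31, t, a), (19, t, y, 31, t, x), (19, t, y, 31, v, r), (26, c, t, 9, m, q), (26, c, t, 9, n, w), (26, c, t, 9, p, b), (26, c, t, 9, x, b), (26, c, t, 9, z, r), (26, q, c, 8, m, q), (26, q, c, 8, n, w), (26, q, c, 8, p, b), (26, q, c, 8, x, b), (26, q, c, 8, z, r), (26, q, w, 17, m, q), (26, q, w, 17, n, w), (26, q, w, 17, p, b), (26, q, w, 17, x, b), (26, q, w, 17, z, r), (26, t, k, 38, m, q), (26, t, k, 38, n, w), (26, t, k, 38, p, b), (26, t, k, 38, x, b), (26, t, k, 38, z, r), (26, t, p, 15, m, q), (26, t, p, 15, n, w), (26, t, p, 15, p, b), (26, t, p, 15, x, b), (26, t, p, 15, z, r), (26, y, m, 8, m, q), (26, y, m, 8, n, w), (26, y, m, 8, p, b), (26, y, m, 8, x, b), (26, y, m, 8, z, r)}.
Joining (P ⨝ R) and T on B yields {(19, k, w, 18, k, c, d), (19, k, w, 18, k, c, x), (19, k, w, 18, k, p, d), (19, k, w, 18, k, p, x), (19, k, w, 18, t, a, t), (19, k, w, 18, t, x, t), (19, s, p, 17, k, c, d), (19, s, p, 17, k, c, x), (19, s, p, 17, k, p, d), (19, s, p, 17, k, p, x), (19, s, p, 17, t, a, t), (19, s, p, 17, t, x, t), (19, t, y, 31, k, c, d), (19, t, y, 31, k, c, x), (19, t, y, 31, k, p, d), (19, t, y, 31, k, p, x), (19, t, y, 31, t, a, t), (19, t, y, 31, t, x, t), (26, c, t, 9, m, q, s), (26, c, t, 9, n, w, w), (26, q, c, 8, m, q, s), (26, q, c, 8, n, w, w), (26, q, w, 17, m, q, s), (26, q, w, 17, n, w, w), (26, t, k, 38, m, q, s), (26, t, k, 38, n, w, w), (26, t, p, 15, m, q, s), (26, t, p, 15, n, w, w), (26, y, m, 8, m, q, s), (26, y, m, 8, n, w, w)}.
Projecting to F, E, A, D, B (2 duplicate(s) eliminated): {(19, d, c, 17, k), (19, d, c, 18, k), (19, d, c, 31, k), (19, d, p, 17, k), (19, d, p, 18, k), (19, d, p, 31, k), (19, t, a, 17, t), (19, t, a, 18, t), (19, t, a, 31, t), (19, t, x, 17, t), (19, t, x, 18, t), (19, t, x, 31, t), (19, x, c, 17, k), (19, x, c, 18, k), (19, x, c, 31, k), (19, x, p, 17, k), (19, x, p, 18, k), (19, x, p, 31, k), (26, s, q, 15, m), (26, s, q, 17, m), (26, s, q, 38, m), (26, s, q, 8, m), (26, s, q, 9, m), (26, w, w, 15, n), (26, w, w, 17, n), (26, w, w, 38, n), (26, w, w, 8, n), (26, w, w, 9, n)}
Apply σ_{F > 19}; surviving tuples: {(26, s, q, 15, m), (26, s, q, 17, m), (26, s, q, 38, m), (26, s, q, 8, m), (26, s, q, 9, m), (26, w, w, 15, n), (26, w, w, 17, n), (26, w, w, 38, n), (26, w, w, 8, n), (26, w, w, 9, n)}
Projecting to D, A: {(15, q), (15, w), (17, q), (17, w), (38, q), (38, w), (8, q), (8, w), (9, q), (9, w)}

{(15, q), (15, w), (17, q), (17, w), (38, q), (38, w), (8, q), (8, w), (9, q), (9, w)}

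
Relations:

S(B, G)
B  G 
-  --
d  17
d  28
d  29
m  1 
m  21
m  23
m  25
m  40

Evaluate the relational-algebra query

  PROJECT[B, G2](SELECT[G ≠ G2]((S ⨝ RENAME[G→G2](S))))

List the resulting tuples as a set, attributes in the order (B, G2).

ρ[G→G2]: schema becomes (B, G2); tuples unchanged.
S ⋈ RENAME[G→G2](S) (natural join on B): {(d, 17, 17), (d, 17, 28), (d, 17, 29), (d, 28, 17), (d, 28, 28), (d, 28, 29), (d, 29, 17), (d, 29, 28), (d, 29, 29), (m, 1, 1), (m, 1, 21), (m, 1, 23), (m, 1, 25), (m, 1, 40), (m, 21, 1), (m, 21, 21), (m, 21, 23), (m, 21, 25), (m, 21, 40), (m, 23, 1), (m, 23, 21), (m, 23, 23), (m, 23, 25), (m, 23, 40), (m, 25, 1), (m, 25, 21), (m, 25, 23), (m, 25, 25), (m, 25, 40), (m, 40, 1), (m, 40, 21), (m, 40, 23), (m, 40, 25), (m, 40, 40)}
Selection G ≠ G2: {(d, 17, 28), (d, 17, 29), (d, 28, 17), (d, 28, 29), (d, 29, 17), (d, 29, 28), (m, 1, 21), (m, 1, 23), (m, 1, 25), (m, 1, 40), (m, 21, 1), (m, 21, 23), (m, 21, 25), (m, 21, 40), (m, 23, 1), (m, 23, 21), (m, 23, 25), (m, 23, 40), (m, 25, 1), (m, 25, 21), (m, 25, 23), (m, 25, 40), (m, 40, 1), (m, 40, 21), (m, 40, 23), (m, 40, 25)}
Keep only column(s) B, G2 (18 duplicate(s) eliminated): {(d, 17), (d, 28), (d, 29), (m, 1), (m, 21), (m, 23), (m, 25), (m, 40)}

{(d, 17), (d, 28), (d, 29), (m, 1), (m, 21), (m, 23), (m, 25), (m, 40)}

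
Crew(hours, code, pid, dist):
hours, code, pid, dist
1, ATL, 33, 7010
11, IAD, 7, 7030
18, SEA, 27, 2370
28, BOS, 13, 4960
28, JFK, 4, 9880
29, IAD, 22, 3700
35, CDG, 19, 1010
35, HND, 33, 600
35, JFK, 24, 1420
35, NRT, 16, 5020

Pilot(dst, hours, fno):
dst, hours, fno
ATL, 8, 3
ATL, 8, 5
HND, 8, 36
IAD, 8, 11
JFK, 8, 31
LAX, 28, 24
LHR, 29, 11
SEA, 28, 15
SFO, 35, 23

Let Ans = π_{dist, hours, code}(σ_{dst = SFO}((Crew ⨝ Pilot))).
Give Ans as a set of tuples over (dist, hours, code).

{(1010, 35, CDG), (1420, 35, JFK), (5020, 35, NRT), (600, 35, HND)}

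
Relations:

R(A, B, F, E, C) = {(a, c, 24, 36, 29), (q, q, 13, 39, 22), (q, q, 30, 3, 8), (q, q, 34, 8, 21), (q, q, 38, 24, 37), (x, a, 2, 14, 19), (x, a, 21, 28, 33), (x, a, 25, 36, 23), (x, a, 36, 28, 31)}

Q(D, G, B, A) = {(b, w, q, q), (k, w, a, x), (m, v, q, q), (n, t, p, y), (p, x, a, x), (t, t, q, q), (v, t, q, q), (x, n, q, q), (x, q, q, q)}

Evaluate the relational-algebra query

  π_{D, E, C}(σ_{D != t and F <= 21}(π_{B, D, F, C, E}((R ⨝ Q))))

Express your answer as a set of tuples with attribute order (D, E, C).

{(b, 39, 22), (k, 14, 19), (k, 28, 33), (m, 39, 22), (p, 14, 19), (p, 28, 33), (v, 39, 22), (x, 39, 22)}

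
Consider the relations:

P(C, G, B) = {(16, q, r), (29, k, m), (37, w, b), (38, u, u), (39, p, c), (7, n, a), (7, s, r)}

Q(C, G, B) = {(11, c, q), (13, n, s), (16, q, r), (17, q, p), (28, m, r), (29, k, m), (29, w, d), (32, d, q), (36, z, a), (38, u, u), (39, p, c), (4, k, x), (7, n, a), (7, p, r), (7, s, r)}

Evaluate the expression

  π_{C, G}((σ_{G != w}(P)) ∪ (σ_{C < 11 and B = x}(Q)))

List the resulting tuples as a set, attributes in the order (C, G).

Selection G != w: {(16, q, r), (29, k, m), (38, u, u), (39, p, c), (7, n, a), (7, s, r)}
Selection C < 11 and B = x: {(4, k, x)}
Union: {(16, q, r), (29, k, m), (38, u, u), (39, p, c), (7, n, a), (7, s, r)} with {(4, k, x)} → {(16, q, r), (29, k, m), (38, u, u), (39, p, c), (4, k, x), (7, n, a), (7, s, r)}
π_{C, G} gives {(16, q), (29, k), (38, u), (39, p), (4, k), (7, n), (7, s)}.

{(16, q), (29, k), (38, u), (39, p), (4, k), (7, n), (7, s)}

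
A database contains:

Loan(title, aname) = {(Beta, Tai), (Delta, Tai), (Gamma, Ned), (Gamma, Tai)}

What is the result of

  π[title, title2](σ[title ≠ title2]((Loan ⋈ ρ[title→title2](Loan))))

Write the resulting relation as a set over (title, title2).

ρ[title→title2]: schema becomes (title2, aname); tuples unchanged.
Joining Loan and ρ[title→title2](Loan) on aname yields {(Beta, Tai, Beta), (Beta, Tai, Delta), (Beta, Tai, Gamma), (Delta, Tai, Beta), (Delta, Tai, Delta), (Delta, Tai, Gamma), (Gamma, Ned, Gamma), (Gamma, Tai, Beta), (Gamma, Tai, Delta), (Gamma, Tai, Gamma)}.
σ[title ≠ title2]: keep tuples satisfying title ≠ title2 → {(Beta, Tai, Delta), (Beta, Tai, Gamma), (Delta, Tai, Beta), (Delta, Tai, Gamma), (Gamma, Tai, Beta), (Gamma, Tai, Delta)}
π_{title, title2} gives {(Beta, Delta), (Beta, Gamma), (Delta, Beta), (Delta, Gamma), (Gamma, Beta), (Gamma, Delta)}.

{(Beta, Delta), (Beta, Gamma), (Delta, Beta), (Delta, Gamma), (Gamma, Beta), (Gamma, Delta)}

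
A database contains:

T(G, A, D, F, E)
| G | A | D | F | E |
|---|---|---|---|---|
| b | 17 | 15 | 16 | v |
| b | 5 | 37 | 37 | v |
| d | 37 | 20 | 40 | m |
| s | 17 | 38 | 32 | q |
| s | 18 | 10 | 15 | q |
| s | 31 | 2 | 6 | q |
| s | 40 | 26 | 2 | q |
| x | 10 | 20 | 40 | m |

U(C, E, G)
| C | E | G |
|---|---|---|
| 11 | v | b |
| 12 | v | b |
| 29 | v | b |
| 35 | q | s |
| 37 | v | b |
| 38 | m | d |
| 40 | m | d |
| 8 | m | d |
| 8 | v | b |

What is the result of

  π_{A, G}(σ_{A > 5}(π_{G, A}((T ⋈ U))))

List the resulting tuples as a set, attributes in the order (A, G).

{(17, b), (17, s), (18, s), (31, s), (37, d), (40, s)}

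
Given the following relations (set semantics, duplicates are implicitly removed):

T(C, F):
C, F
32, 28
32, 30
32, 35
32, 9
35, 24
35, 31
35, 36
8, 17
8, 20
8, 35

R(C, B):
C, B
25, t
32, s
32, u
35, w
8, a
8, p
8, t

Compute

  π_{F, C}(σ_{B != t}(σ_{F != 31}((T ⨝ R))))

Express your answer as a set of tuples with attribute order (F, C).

Joining T and R on C yields {(32, 28, s), (32, 28, u), (32, 30, s), (32, 30, u), (32, 35, s), (32, 35, u), (32, 9, s), (32, 9, u), (35, 24, w), (35, 31, w), (35, 36, w), (8, 17, a), (8, 17, p), (8, 17, t), (8, 20, a), (8, 20, p), (8, 20, t), (8, 35, a), (8, 35, p), (8, 35, t)}.
σ[F != 31]: keep tuples satisfying F != 31 → {(32, 28, s), (32, 28, u), (32, 30, s), (32, 30, u), (32, 35, s), (32, 35, u), (32, 9, s), (32, 9, u), (35, 24, w), (35, 36, w), (8, 17, a), (8, 17, p), (8, 17, t), (8, 20, a), (8, 20, p), (8, 20, t), (8, 35, a), (8, 35, p), (8, 35, t)}
σ[B != t]: keep tuples satisfying B != t → {(32, 28, s), (32, 28, u), (32, 30, s), (32, 30, u), (32, 35, s), (32, 35, u), (32, 9, s), (32, 9, u), (35, 24, w), (35, 36, w), (8, 17, a), (8, 17, p), (8, 20, a), (8, 20, p), (8, 35, a), (8, 35, p)}
π[F, C]: project onto (F, C) (7 duplicate(s) eliminated) → {(17, 8), (20, 8), (24, 35), (28, 32), (30, 32), (35, 32), (35, 8), (36, 35), (9, 32)}

{(17, 8), (20, 8), (24, 35), (28, 32), (30, 32), (35, 32), (35, 8), (36, 35), (9, 32)}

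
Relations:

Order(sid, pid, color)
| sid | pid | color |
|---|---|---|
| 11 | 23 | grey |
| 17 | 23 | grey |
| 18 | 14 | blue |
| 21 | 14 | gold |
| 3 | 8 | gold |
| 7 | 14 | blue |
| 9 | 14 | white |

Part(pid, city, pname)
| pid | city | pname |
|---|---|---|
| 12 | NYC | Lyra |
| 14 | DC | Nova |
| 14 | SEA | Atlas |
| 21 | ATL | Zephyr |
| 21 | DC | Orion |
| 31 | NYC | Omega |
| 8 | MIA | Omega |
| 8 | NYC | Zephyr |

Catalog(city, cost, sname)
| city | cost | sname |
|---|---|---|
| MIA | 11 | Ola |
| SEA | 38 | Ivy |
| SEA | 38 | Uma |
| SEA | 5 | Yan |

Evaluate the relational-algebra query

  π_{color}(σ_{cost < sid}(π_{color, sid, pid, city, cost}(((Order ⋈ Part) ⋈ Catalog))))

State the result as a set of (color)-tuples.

Joining Order and Part on pid yields {(18, 14, blue, DC, Nova), (18, 14, blue, SEA, Atlas), (21, 14, gold, DC, Nova), (21, 14, gold, SEA, Atlas), (3, 8, gold, MIA, Omega), (3, 8, gold, NYC, Zephyr), (7, 14, blue, DC, Nova), (7, 14, blue, SEA, Atlas), (9, 14, white, DC, Nova), (9, 14, white, SEA, Atlas)}.
Joining (Order ⋈ Part) and Catalog on city yields {(18, 14, blue, SEA, Atlas, 38, Ivy), (18, 14, blue, SEA, Atlas, 38, Uma), (18, 14, blue, SEA, Atlas, 5, Yan), (21, 14, gold, SEA, Atlas, 38, Ivy), (21, 14, gold, SEA, Atlas, 38, Uma), (21, 14, gold, SEA, Atlas, 5, Yan), (3, 8, gold, MIA, Omega, 11, Ola), (7, 14, blue, SEA, Atlas, 38, Ivy), (7, 14, blue, SEA, Atlas, 38, Uma), (7, 14, blue, SEA, Atlas, 5, Yan), (9, 14, white, SEA, Atlas, 38, Ivy), (9, 14, white, SEA, Atlas, 38, Uma), (9, 14, white, SEA, Atlas, 5, Yan)}.
Keep only column(s) color, sid, pid, city, cost (4 duplicate(s) eliminated): {(blue, 18, 14, SEA, 38), (blue, 18, 14, SEA, 5), (blue, 7, 14, SEA, 38), (blue, 7, 14, SEA, 5), (gold, 21, 14, SEA, 38), (gold, 21, 14, SEA, 5), (gold, 3, 8, MIA, 11), (white, 9, 14, SEA, 38), (white, 9, 14, SEA, 5)}
Selection cost < sid: {(blue, 18, 14, SEA, 5), (blue, 7, 14, SEA, 5), (gold, 21, 14, SEA, 5), (white, 9, 14, SEA, 5)}
Keep only column(s) color (1 duplicate(s) eliminated): {blue, gold, white}

{blue, gold, white}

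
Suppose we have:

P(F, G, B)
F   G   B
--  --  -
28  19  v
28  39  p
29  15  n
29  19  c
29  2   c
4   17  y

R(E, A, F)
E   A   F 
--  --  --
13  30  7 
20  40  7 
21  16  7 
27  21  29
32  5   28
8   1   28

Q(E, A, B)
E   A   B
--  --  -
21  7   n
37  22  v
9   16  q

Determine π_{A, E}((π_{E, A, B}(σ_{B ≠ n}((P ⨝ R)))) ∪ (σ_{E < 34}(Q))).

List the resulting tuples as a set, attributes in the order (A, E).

{(1, 8), (16, 9), (21, 27), (5, 32), (7, 21)}

Joining P and R on F yields {(28, 19, v, 32, 5), (28, 19, v, 8, 1), (28, 39, p, 32, 5), (28, 39, p, 8, 1), (29, 15, n, 27, 21), (29, 19, c, 27, 21), (29, 2, c, 27, 21)}.
Apply σ_{B ≠ n}; surviving tuples: {(28, 19, v, 32, 5), (28, 19, v, 8, 1), (28, 39, p, 32, 5), (28, 39, p, 8, 1), (29, 19, c, 27, 21), (29, 2, c, 27, 21)}
Projecting to E, A, B (1 duplicate(s) eliminated): {(27, 21, c), (32, 5, p), (32, 5, v), (8, 1, p), (8, 1, v)}
Apply σ_{E < 34}; surviving tuples: {(21, 7, n), (9, 16, q)}
Union: {(27, 21, c), (32, 5, p), (32, 5, v), (8, 1, p), (8, 1, v)} with {(21, 7, n), (9, 16, q)} → {(21, 7, n), (27, 21, c), (32, 5, p), (32, 5, v), (8, 1, p), (8, 1, v), (9, 16, q)}
Projecting to A, E (2 duplicate(s) eliminated): {(1, 8), (16, 9), (21, 27), (5, 32), (7, 21)}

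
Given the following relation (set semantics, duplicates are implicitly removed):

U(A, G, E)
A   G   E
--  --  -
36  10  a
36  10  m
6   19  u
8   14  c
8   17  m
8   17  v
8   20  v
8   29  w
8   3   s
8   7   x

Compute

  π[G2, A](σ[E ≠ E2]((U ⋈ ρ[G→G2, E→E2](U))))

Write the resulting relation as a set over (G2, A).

ρ[G→G2, E→E2]: schema becomes (A, G2, E2); tuples unchanged.
Natural join on A: {(36, 10, a, 10, a), (36, 10, a, 10, m), (36, 10, m, 10, a), (36, 10, m, 10, m), (6, 19, u, 19, u), (8, 14, c, 14, c), (8, 14, c, 17, m), (8, 14, c, 17, v), (8, 14, c, 20, v), (8, 14, c, 29, w), (8, 14, c, 3, s), (8, 14, c, 7, x), (8, 17, m, 14, c), (8, 17, m, 17, m), (8, 17, m, 17, v), (8, 17, m, 20, v), (8, 17, m, 29, w), (8, 17, m, 3, s), (8, 17, m, 7, x), (8, 17, v, 14, c), (8, 17, v, 17, m), (8, 17, v, 17, v), (8, 17, v, 20, v), (8, 17, v, 29, w), (8, 17, v, 3, s), (8, 17, v, 7, x), (8, 20, v, 14, c), (8, 20, v, 17, m), (8, 20, v, 17, v), (8, 20, v, 20, v), (8, 20, v, 29, w), (8, 20, v, 3, s), (8, 20, v, 7, x), (8, 29, w, 14, c), (8, 29, w, 17, m), (8, 29, w, 17, v), (8, 29, w, 20, v), (8, 29, w, 29, w), (8, 29, w, 3, s), (8, 29, w, 7, x), (8, 3, s, 14, c), (8, 3, s, 17, m), (8, 3, s, 17, v), (8, 3, s, 20, v), (8, 3, s, 29, w), (8, 3, s, 3, s), (8, 3, s, 7, x), (8, 7, x, 14, c), (8, 7, x, 17, m), (8, 7, x, 17, v), (8, 7, x, 20, v), (8, 7, x, 29, w), (8, 7, x, 3, s), (8, 7, x, 7, x)}
σ[E ≠ E2]: keep tuples satisfying E ≠ E2 → {(36, 10, a, 10, m), (36, 10, m, 10, a), (8, 14, c, 17, m), (8, 14, c, 17, v), (8, 14, c, 20, v), (8, 14, c, 29, w), (8, 14, c, 3, s), (8, 14, c, 7, x), (8, 17, m, 14, c), (8, 17, m, 17, v), (8, 17, m, 20, v), (8, 17, m, 29, w), (8, 17, m, 3, s), (8, 17, m, 7, x), (8, 17, v, 14, c), (8, 17, v, 17, m), (8, 17, v, 29, w), (8, 17, v, 3, s), (8, 17, v, 7, x), (8, 20, v, 14, c), (8, 20, v, 17, m), (8, 20, v, 29, w), (8, 20, v, 3, s), (8, 20, v, 7, x), (8, 29, w, 14, c), (8, 29, w, 17, m), (8, 29, w, 17, v), (8, 29, w, 20, v), (8, 29, w, 3, s), (8, 29, w, 7, x), (8, 3, s, 14, c), (8, 3, s, 17, m), (8, 3, s, 17, v), (8, 3, s, 20, v), (8, 3, s, 29, w), (8, 3, s, 7, x), (8, 7, x, 14, c), (8, 7, x, 17, m), (8, 7, x, 17, v), (8, 7, x, 20, v), (8, 7, x, 29, w), (8, 7, x, 3, s)}
Projecting to G2, A (35 duplicate(s) eliminated): {(10, 36), (14, 8), (17, 8), (20, 8), (29, 8), (3, 8), (7, 8)}

{(10, 36), (14, 8), (17, 8), (20, 8), (29, 8), (3, 8), (7, 8)}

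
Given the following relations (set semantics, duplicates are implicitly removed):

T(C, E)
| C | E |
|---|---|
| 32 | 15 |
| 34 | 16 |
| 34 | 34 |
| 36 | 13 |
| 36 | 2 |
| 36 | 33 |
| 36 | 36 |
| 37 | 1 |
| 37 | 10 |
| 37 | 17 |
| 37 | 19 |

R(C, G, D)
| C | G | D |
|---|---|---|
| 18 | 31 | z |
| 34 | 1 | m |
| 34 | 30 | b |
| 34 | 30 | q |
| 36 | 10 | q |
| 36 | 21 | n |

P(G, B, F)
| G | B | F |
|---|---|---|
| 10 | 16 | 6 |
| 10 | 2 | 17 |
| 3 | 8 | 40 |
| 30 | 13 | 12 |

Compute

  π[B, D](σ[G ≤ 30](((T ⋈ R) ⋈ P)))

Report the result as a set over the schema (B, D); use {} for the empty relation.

{(13, b), (13, q), (16, q), (2, q)}

Natural join on C: {(34, 16, 1, m), (34, 16, 30, b), (34, 16, 30, q), (34, 34, 1, m), (34, 34, 30, b), (34, 34, 30, q), (36, 13, 10, q), (36, 13, 21, n), (36, 2, 10, q), (36, 2, 21, n), (36, 33, 10, q), (36, 33, 21, n), (36, 36, 10, q), (36, 36, 21, n)}
Natural join on G: {(34, 16, 30, b, 13, 12), (34, 16, 30, q, 13, 12), (34, 34, 30, b, 13, 12), (34, 34, 30, q, 13, 12), (36, 13, 10, q, 16, 6), (36, 13, 10, q, 2, 17), (36, 2, 10, q, 16, 6), (36, 2, 10, q, 2, 17), (36, 33, 10, q, 16, 6), (36, 33, 10, q, 2, 17), (36, 36, 10, q, 16, 6), (36, 36, 10, q, 2, 17)}
Selection G ≤ 30: {(34, 16, 30, b, 13, 12), (34, 16, 30, q, 13, 12), (34, 34, 30, b, 13, 12), (34, 34, 30, q, 13, 12), (36, 13, 10, q, 16, 6), (36, 13, 10, q, 2, 17), (36, 2, 10, q, 16, 6), (36, 2, 10, q, 2, 17), (36, 33, 10, q, 16, 6), (36, 33, 10, q, 2, 17), (36, 36, 10, q, 16, 6), (36, 36, 10, q, 2, 17)}
π_{B, D} gives {(13, b), (13, q), (16, q), (2, q)} (8 duplicate(s) eliminated).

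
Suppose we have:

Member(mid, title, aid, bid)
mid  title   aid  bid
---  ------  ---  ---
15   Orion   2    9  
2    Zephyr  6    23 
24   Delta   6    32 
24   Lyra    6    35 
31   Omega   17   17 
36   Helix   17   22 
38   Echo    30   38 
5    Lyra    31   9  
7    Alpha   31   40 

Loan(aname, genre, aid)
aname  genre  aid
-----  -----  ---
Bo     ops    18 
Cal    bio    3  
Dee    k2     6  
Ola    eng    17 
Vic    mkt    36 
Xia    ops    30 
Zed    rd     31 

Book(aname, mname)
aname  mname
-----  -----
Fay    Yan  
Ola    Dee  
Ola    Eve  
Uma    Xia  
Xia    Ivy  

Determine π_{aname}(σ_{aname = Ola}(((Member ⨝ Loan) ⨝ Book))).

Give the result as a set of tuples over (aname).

{Ola}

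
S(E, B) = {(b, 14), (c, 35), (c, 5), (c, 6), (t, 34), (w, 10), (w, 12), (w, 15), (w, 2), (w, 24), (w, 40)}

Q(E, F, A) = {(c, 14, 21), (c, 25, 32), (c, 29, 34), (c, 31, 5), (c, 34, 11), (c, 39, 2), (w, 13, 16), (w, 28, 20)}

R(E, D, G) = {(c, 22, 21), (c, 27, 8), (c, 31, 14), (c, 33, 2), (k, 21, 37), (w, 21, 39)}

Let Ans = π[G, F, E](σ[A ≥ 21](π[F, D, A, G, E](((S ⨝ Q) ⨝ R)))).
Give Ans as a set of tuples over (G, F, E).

S ⋈ Q (natural join on E): {(c, 35, 14, 21), (c, 35, 25, 32), (c, 35, 29, 34), (c, 35, 31, 5), (c, 35, 34, 11), (c, 35, 39, 2), (c, 5, 14, 21), (c, 5, 25, 32), (c, 5, 29, 34), (c, 5, 31, 5), (c, 5, 34, 11), (c, 5, 39, 2), (c, 6, 14, 21), (c, 6, 25, 32), (c, 6, 29, 34), (c, 6, 31, 5), (c, 6, 34, 11), (c, 6, 39, 2), (w, 10, 13, 16), (w, 10, 28, 20), (w, 12, 13, 16), (w, 12, 28, 20), (w, 15, 13, 16), (w, 15, 28, 20), (w, 2, 13, 16), (w, 2, 28, 20), (w, 24, 13, 16), (w, 24, 28, 20), (w, 40, 13, 16), (w, 40, 28, 20)}
(S ⨝ Q) ⋈ R (natural join on E): {(c, 35, 14, 21, 22, 21), (c, 35, 14, 21, 27, 8), (c, 35, 14, 21, 31, 14), (c, 35, 14, 21, 33, 2), (c, 35, 25, 32, 22, 21), (c, 35, 25, 32, 27, 8), (c, 35, 25, 32, 31, 14), (c, 35, 25, 32, 33, 2), (c, 35, 29, 34, 22, 21), (c, 35, 29, 34, 27, 8), (c, 35, 29, 34, 31, 14), (c, 35, 29, 34, 33, 2), (c, 35, 31, 5, 22, 21), (c, 35, 31, 5, 27, 8), (c, 35, 31, 5, 31, 14), (c, 35, 31, 5, 33, 2), (c, 35, 34, 11, 22, 21), (c, 35, 34, 11, 27, 8), (c, 35, 34, 11, 31, 14), (c, 35, 34, 11, 33, 2), (c, 35, 39, 2, 22, 21), (c, 35, 39, 2, 27, 8), (c, 35, 39, 2, 31, 14), (c, 35, 39, 2, 33, 2), (c, 5, 14, 21, 22, 21), (c, 5, 14, 21, 27, 8), (c, 5, 14, 21, 31, 14), (c, 5, 14, 21, 33, 2), (c, 5, 25, 32, 22, 21), (c, 5, 25, 32, 27, 8), (c, 5, 25, 32, 31, 14), (c, 5, 25, 32, 33, 2), (c, 5, 29, 34, 22, 21), (c, 5, 29, 34, 27, 8), (c, 5, 29, 34, 31, 14), (c, 5, 29, 34, 33, 2), (c, 5, 31, 5, 22, 21), (c, 5, 31, 5, 27, 8), (c, 5, 31, 5, 31, 14), (c, 5, 31, 5, 33, 2), (c, 5, 34, 11, 22, 21), (c, 5, 34, 11, 27, 8), (c, 5, 34, 11, 31, 14), (c, 5, 34, 11, 33, 2), (c, 5, 39, 2, 22, 21), (c, 5, 39, 2, 27, 8), (c, 5, 39, 2, 31, 14), (c, 5, 39, 2, 33, 2), (c, 6, 14, 21, 22, 21), (c, 6, 14, 21, 27, 8), (c, 6, 14, 21, 31, 14), (c, 6, 14, 21, 33, 2), (c, 6, 25, 32, 22, 21), (c, 6, 25, 32, 27, 8), (c, 6, 25, 32, 31, 14), (c, 6, 25, 32, 33, 2), (c, 6, 29, 34, 22, 21), (c, 6, 29, 34, 27, 8), (c, 6, 29, 34, 31, 14), (c, 6, 29, 34, 33, 2), (c, 6, 31, 5, 22, 21), (c, 6, 31, 5, 27, 8), (c, 6, 31, 5, 31, 14), (c, 6, 31, 5, 33, 2), (c, 6, 34, 11, 22, 21), (c, 6, 34, 11, 27, 8), (c, 6, 34, 11, 31, 14), (c, 6, 34, 11, 33, 2), (c, 6, 39, 2, 22, 21), (c, 6, 39, 2, 27, 8), (c, 6, 39, 2, 31, 14), (c, 6, 39, 2, 33, 2), (w, 10, 13, 16, 21, 39), (w, 10, 28, 20, 21, 39), (w, 12, 13, 16, 21, 39), (w, 12, 28, 20, 21, 39), (w, 15, 13, 16, 21, 39), (w, 15, 28, 20, 21, 39), (w, 2, 13, 16, 21, 39), (w, 2, 28, 20, 21, 39), (w, 24, 13, 16, 21, 39), (w, 24, 28, 20, 21, 39), (w, 40, 13, 16, 21, 39), (w, 40, 28, 20, 21, 39)}
π[F, D, A, G, E]: project onto (F, D, A, G, E) (58 duplicate(s) eliminated) → {(13, 21, 16, 39, w), (14, 22, 21, 21, c), (14, 27, 21, 8, c), (14, 31, 21, 14, c), (14, 33, 21, 2, c), (25, 22, 32, 21, c), (25, 27, 32, 8, c), (25, 31, 32, 14, c), (25, 33, 32, 2, c), (28, 21, 20, 39, w), (29, 22, 34, 21, c), (29, 27, 34, 8, c), (29, 31, 34, 14, c), (29, 33, 34, 2, c), (31, 22, 5, 21, c), (31, 27, 5, 8, c), (31, 31, 5, 14, c), (31, 33, 5, 2, c), (34, 22, 11, 21, c), (34, 27, 11, 8, c), (34, 31, 11, 14, c), (34, 33, 11, 2, c), (39, 22, 2, 21, c), (39, 27, 2, 8, c), (39, 31, 2, 14, c), (39, 33, 2, 2, c)}
Apply σ_{A ≥ 21}; surviving tuples: {(14, 22, 21, 21, c), (14, 27, 21, 8, c), (14, 31, 21, 14, c), (14, 33, 21, 2, c), (25, 22, 32, 21, c), (25, 27, 32, 8, c), (25, 31, 32, 14, c), (25, 33, 32, 2, c), (29, 22, 34, 21, c), (29, 27, 34, 8, c), (29, 31, 34, 14, c), (29, 33, 34, 2, c)}
π[G, F, E]: project onto (G, F, E) → {(14, 14, c), (14, 25, c), (14, 29, c), (2, 14, c), (2, 25, c), (2, 29, c), (21, 14, c), (21, 25, c), (21, 29, c), (8, 14, c), (8, 25, c), (8, 29, c)}

{(14, 14, c), (14, 25, c), (14, 29, c), (2, 14, c), (2, 25, c), (2, 29, c), (21, 14, c), (21, 25, c), (21, 29, c), (8, 14, c), (8, 25, c), (8, 29, c)}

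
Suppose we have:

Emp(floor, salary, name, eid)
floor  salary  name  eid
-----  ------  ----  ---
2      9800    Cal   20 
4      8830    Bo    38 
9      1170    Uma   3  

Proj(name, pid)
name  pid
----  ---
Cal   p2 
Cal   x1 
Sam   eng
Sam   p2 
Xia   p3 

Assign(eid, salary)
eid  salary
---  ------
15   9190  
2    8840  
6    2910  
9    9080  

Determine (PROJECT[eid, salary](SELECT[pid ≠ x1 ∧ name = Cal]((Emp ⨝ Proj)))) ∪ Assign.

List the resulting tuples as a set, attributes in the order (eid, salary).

{(15, 9190), (2, 8840), (20, 9800), (6, 2910), (9, 9080)}

Natural join on name: {(2, 9800, Cal, 20, p2), (2, 9800, Cal, 20, x1)}
Filtering on pid ≠ x1 ∧ name = Cal leaves {(2, 9800, Cal, 20, p2)}.
Projecting to eid, salary: {(20, 9800)}
Union: {(20, 9800)} with {(15, 9190), (2, 8840), (6, 2910), (9, 9080)} → {(15, 9190), (2, 8840), (20, 9800), (6, 2910), (9, 9080)}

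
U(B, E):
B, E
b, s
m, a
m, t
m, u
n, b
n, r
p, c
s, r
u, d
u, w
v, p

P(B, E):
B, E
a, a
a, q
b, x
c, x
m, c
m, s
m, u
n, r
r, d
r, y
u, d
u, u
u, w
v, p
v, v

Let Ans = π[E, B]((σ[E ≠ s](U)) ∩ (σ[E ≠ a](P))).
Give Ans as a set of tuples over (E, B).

{(d, u), (p, v), (r, n), (u, m), (w, u)}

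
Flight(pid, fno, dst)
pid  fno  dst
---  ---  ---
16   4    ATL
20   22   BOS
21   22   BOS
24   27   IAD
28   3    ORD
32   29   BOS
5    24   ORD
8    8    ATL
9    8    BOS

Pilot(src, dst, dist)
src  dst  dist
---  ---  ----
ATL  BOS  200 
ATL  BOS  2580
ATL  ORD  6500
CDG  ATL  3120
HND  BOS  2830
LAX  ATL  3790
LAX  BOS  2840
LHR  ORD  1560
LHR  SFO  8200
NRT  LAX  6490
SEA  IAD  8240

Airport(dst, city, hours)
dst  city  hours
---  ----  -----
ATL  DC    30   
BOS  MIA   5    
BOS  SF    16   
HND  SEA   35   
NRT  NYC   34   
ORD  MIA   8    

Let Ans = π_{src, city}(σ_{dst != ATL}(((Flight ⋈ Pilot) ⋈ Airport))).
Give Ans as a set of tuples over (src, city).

Natural join on dst: {(16, 4, ATL, CDG, 3120), (16, 4, ATL, LAX, 3790), (20, 22, BOS, ATL, 200), (20, 22, BOS, ATL, 2580), (20, 22, BOS, HND, 2830), (20, 22, BOS, LAX, 2840), (21, 22, BOS, ATL, 200), (21, 22, BOS, ATL, 2580), (21, 22, BOS, HND, 2830), (21, 22, BOS, LAX, 2840), (24, 27, IAD, SEA, 8240), (28, 3, ORD, ATL, 6500), (28, 3, ORD, LHR, 1560), (32, 29, BOS, ATL, 200), (32, 29, BOS, ATL, 2580), (32, 29, BOS, HND, 2830), (32, 29, BOS, LAX, 2840), (5, 24, ORD, ATL, 6500), (5, 24, ORD, LHR, 1560), (8, 8, ATL, CDG, 3120), (8, 8, ATL, LAX, 3790), (9, 8, BOS, ATL, 200), (9, 8, BOS, ATL, 2580), (9, 8, BOS, HND, 2830), (9, 8, BOS, LAX, 2840)}
Natural join on dst: {(16, 4, ATL, CDG, 3120, DC, 30), (16, 4, ATL, LAX, 3790, DC, 30), (20, 22, BOS, ATL, 200, MIA, 5), (20, 22, BOS, ATL, 200, SF, 16), (20, 22, BOS, ATL, 2580, MIA, 5), (20, 22, BOS, ATL, 2580, SF, 16), (20, 22, BOS, HND, 2830, MIA, 5), (20, 22, BOS, HND, 2830, SF, 16), (20, 22, BOS, LAX, 2840, MIA, 5), (20, 22, BOS, LAX, 2840, SF, 16), (21, 22, BOS, ATL, 200, MIA, 5), (21, 22, BOS, ATL, 200, SF, 16), (21, 22, BOS, ATL, 2580, MIA, 5), (21, 22, BOS, ATL, 2580, SF, 16), (21, 22, BOS, HND, 2830, MIA, 5), (21, 22, BOS, HND, 2830, SF, 16), (21, 22, BOS, LAX, 2840, MIA, 5), (21, 22, BOS, LAX, 2840, SF, 16), (28, 3, ORD, ATL, 6500, MIA, 8), (28, 3, ORD, LHR, 1560, MIA, 8), (32, 29, BOS, ATL, 200, MIA, 5), (32, 29, BOS, ATL, 200, SF, 16), (32, 29, BOS, ATL, 2580, MIA, 5), (32, 29, BOS, ATL, 2580, SF, 16), (32, 29, BOS, HND, 2830, MIA, 5), (32, 29, BOS, HND, 2830, SF, 16), (32, 29, BOS, LAX, 2840, MIA, 5), (32, 29, BOS, LAX, 2840, SF, 16), (5, 24, ORD, ATL, 6500, MIA, 8), (5, 24, ORD, LHR, 1560, MIA, 8), (8, 8, ATL, CDG, 3120, DC, 30), (8, 8, ATL, LAX, 3790, DC, 30), (9, 8, BOS, ATL, 200, MIA, 5), (9, 8, BOS, ATL, 200, SF, 16), (9, 8, BOS, ATL, 2580, MIA, 5), (9, 8, BOS, ATL, 2580, SF, 16), (9, 8, BOS, HND, 2830, MIA, 5), (9, 8, BOS, HND, 2830, SF, 16), (9, 8, BOS, LAX, 2840, MIA, 5), (9, 8, BOS, LAX, 2840, SF, 16)}
Selection dst != ATL: {(20, 22, BOS, ATL, 200, MIA, 5), (20, 22, BOS, ATL, 200, SF, 16), (20, 22, BOS, ATL, 2580, MIA, 5), (20, 22, BOS, ATL, 2580, SF, 16), (20, 22, BOS, HND, 2830, MIA, 5), (20, 22, BOS, HND, 2830, SF, 16), (20, 22, BOS, LAX, 2840, MIA, 5), (20, 22, BOS, LAX, 2840, SF, 16), (21, 22, BOS, ATL, 200, MIA, 5), (21, 22, BOS, ATL, 200, SF, 16), (21, 22, BOS, ATL, 2580, MIA, 5), (21, 22, BOS, ATL, 2580, SF, 16), (21, 22, BOS, HND, 2830, MIA, 5), (21, 22, BOS, HND, 2830, SF, 16), (21, 22, BOS, LAX, 2840, MIA, 5), (21, 22, BOS, LAX, 2840, SF, 16), (28, 3, ORD, ATL, 6500, MIA, 8), (28, 3, ORD, LHR, 1560, MIA, 8), (32, 29, BOS, ATL, 200, MIA, 5), (32, 29, BOS, ATL, 200, SF, 16), (32, 29, BOS, ATL, 2580, MIA, 5), (32, 29, BOS, ATL, 2580, SF, 16), (32, 29, BOS, HND, 2830, MIA, 5), (32, 29, BOS, HND, 2830, SF, 16), (32, 29, BOS, LAX, 2840, MIA, 5), (32, 29, BOS, LAX, 2840, SF, 16), (5, 24, ORD, ATL, 6500, MIA, 8), (5, 24, ORD, LHR, 1560, MIA, 8), (9, 8, BOS, ATL, 200, MIA, 5), (9, 8, BOS, ATL, 200, SF, 16), (9, 8, BOS, ATL, 2580, MIA, 5), (9, 8, BOS, ATL, 2580, SF, 16), (9, 8, BOS, HND, 2830, MIA, 5), (9, 8, BOS, HND, 2830, SF, 16), (9, 8, BOS, LAX, 2840, MIA, 5), (9, 8, BOS, LAX, 2840, SF, 16)}
π[src, city]: project onto (src, city) (29 duplicate(s) eliminated) → {(ATL, MIA), (ATL, SF), (HND, MIA), (HND, SF), (LAX, MIA), (LAX, SF), (LHR, MIA)}

{(ATL, MIA), (ATL, SF), (HND, MIA), (HND, SF), (LAX, MIA), (LAX, SF), (LHR, MIA)}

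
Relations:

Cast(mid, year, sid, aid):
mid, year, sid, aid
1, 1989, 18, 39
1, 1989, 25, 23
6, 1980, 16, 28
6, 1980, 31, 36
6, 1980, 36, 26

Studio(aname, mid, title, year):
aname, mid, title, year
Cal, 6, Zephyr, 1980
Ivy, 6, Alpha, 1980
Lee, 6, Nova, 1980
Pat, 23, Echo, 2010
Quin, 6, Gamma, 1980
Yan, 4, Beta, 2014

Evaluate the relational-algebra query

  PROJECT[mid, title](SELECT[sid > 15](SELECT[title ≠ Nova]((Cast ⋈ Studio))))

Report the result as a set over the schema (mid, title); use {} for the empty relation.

Cast ⋈ Studio (natural join on mid, year): {(6, 1980, 16, 28, Cal, Zephyr), (6, 1980, 16, 28, Ivy, Alpha), (6, 1980, 16, 28, Lee, Nova), (6, 1980, 16, 28, Quin, Gamma), (6, 1980, 31, 36, Cal, Zephyr), (6, 1980, 31, 36, Ivy, Alpha), (6, 1980, 31, 36, Lee, Nova), (6, 1980, 31, 36, Quin, Gamma), (6, 1980, 36, 26, Cal, Zephyr), (6, 1980, 36, 26, Ivy, Alpha), (6, 1980, 36, 26, Lee, Nova), (6, 1980, 36, 26, Quin, Gamma)}
σ[title ≠ Nova]: keep tuples satisfying title ≠ Nova → {(6, 1980, 16, 28, Cal, Zephyr), (6, 1980, 16, 28, Ivy, Alpha), (6, 1980, 16, 28, Quin, Gamma), (6, 1980, 31, 36, Cal, Zephyr), (6, 1980, 31, 36, Ivy, Alpha), (6, 1980, 31, 36, Quin, Gamma), (6, 1980, 36, 26, Cal, Zephyr), (6, 1980, 36, 26, Ivy, Alpha), (6, 1980, 36, 26, Quin, Gamma)}
σ[sid > 15]: keep tuples satisfying sid > 15 → {(6, 1980, 16, 28, Cal, Zephyr), (6, 1980, 16, 28, Ivy, Alpha), (6, 1980, 16, 28, Quin, Gamma), (6, 1980, 31, 36, Cal, Zephyr), (6, 1980, 31, 36, Ivy, Alpha), (6, 1980, 31, 36, Quin, Gamma), (6, 1980, 36, 26, Cal, Zephyr), (6, 1980, 36, 26, Ivy, Alpha), (6, 1980, 36, 26, Quin, Gamma)}
π_{mid, title} gives {(6, Alpha), (6, Gamma), (6, Zephyr)} (6 duplicate(s) eliminated).

{(6, Alpha), (6, Gamma), (6, Zephyr)}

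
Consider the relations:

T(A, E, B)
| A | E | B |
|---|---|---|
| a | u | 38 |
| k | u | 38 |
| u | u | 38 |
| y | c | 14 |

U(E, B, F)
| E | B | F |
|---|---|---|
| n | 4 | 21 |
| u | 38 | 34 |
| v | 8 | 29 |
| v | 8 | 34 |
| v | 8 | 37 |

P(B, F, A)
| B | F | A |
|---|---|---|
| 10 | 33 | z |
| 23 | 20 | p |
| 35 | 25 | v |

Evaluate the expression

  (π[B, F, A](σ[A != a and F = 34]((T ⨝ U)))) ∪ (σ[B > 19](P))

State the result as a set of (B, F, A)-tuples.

Natural join on E, B: {(a, u, 38, 34), (k, u, 38, 34), (u, u, 38, 34)}
Selection A != a and F = 34: {(k, u, 38, 34), (u, u, 38, 34)}
π_{B, F, A} gives {(38, 34, k), (38, 34, u)}.
Selection B > 19: {(23, 20, p), (35, 25, v)}
Taking the union: {(23, 20, p), (35, 25, v), (38, 34, k), (38, 34, u)}

{(23, 20, p), (35, 25, v), (38, 34, k), (38, 34, u)}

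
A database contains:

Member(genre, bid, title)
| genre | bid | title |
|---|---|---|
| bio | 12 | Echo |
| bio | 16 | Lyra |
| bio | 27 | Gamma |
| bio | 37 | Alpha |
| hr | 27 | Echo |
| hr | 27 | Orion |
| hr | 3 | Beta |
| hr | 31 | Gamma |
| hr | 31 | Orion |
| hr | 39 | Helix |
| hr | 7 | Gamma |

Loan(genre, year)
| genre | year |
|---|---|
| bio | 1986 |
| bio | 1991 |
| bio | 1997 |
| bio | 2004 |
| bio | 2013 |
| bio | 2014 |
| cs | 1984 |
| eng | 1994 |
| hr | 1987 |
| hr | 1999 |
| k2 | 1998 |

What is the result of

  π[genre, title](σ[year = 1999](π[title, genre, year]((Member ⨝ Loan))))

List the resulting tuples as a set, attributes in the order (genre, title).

{(hr, Beta), (hr, Echo), (hr, Gamma), (hr, Helix), (hr, Orion)}

Member ⋈ Loan (natural join on genre): {(bio, 12, Echo, 1986), (bio, 12, Echo, 1991), (bio, 12, Echo, 1997), (bio, 12, Echo, 2004), (bio, 12, Echo, 2013), (bio, 12, Echo, 2014), (bio, 16, Lyra, 1986), (bio, 16, Lyra, 1991), (bio, 16, Lyra, 1997), (bio, 16, Lyra, 2004), (bio, 16, Lyra, 2013), (bio, 16, Lyra, 2014), (bio, 27, Gamma, 1986), (bio, 27, Gamma, 1991), (bio, 27, Gamma, 1997), (bio, 27, Gamma, 2004), (bio, 27, Gamma, 2013), (bio, 27, Gamma, 2014), (bio, 37, Alpha, 1986), (bio, 37, Alpha, 1991), (bio, 37, Alpha, 1997), (bio, 37, Alpha, 2004), (bio, 37, Alpha, 2013), (bio, 37, Alpha, 2014), (hr, 27, Echo, 1987), (hr, 27, Echo, 1999), (hr, 27, Orion, 1987), (hr, 27, Orion, 1999), (hr, 3, Beta, 1987), (hr, 3, Beta, 1999), (hr, 31, Gamma, 1987), (hr, 31, Gamma, 1999), (hr, 31, Orion, 1987), (hr, 31, Orion, 1999), (hr, 39, Helix, 1987), (hr, 39, Helix, 1999), (hr, 7, Gamma, 1987), (hr, 7, Gamma, 1999)}
π_{title, genre, year} gives {(Alpha, bio, 1986), (Alpha, bio, 1991), (Alpha, bio, 1997), (Alpha, bio, 2004), (Alpha, bio, 2013), (Alpha, bio, 2014), (Beta, hr, 1987), (Beta, hr, 1999), (Echo, bio, 1986), (Echo, bio, 1991), (Echo, bio, 1997), (Echo, bio, 2004), (Echo, bio, 2013), (Echo, bio, 2014), (Echo, hr, 1987), (Echo, hr, 1999), (Gamma, bio, 1986), (Gamma, bio, 1991), (Gamma, bio, 1997), (Gamma, bio, 2004), (Gamma, bio, 2013), (Gamma, bio, 2014), (Gamma, hr, 1987), (Gamma, hr, 1999), (Helix, hr, 1987), (Helix, hr, 1999), (Lyra, bio, 1986), (Lyra, bio, 1991), (Lyra, bio, 1997), (Lyra, bio, 2004), (Lyra, bio, 2013), (Lyra, bio, 2014), (Orion, hr, 1987), (Orion, hr, 1999)} (4 duplicate(s) eliminated).
Filtering on year = 1999 leaves {(Beta, hr, 1999), (Echo, hr, 1999), (Gamma, hr, 1999), (Helix, hr, 1999), (Orion, hr, 1999)}.
π_{genre, title} gives {(hr, Beta), (hr, Echo), (hr, Gamma), (hr, Helix), (hr, Orion)}.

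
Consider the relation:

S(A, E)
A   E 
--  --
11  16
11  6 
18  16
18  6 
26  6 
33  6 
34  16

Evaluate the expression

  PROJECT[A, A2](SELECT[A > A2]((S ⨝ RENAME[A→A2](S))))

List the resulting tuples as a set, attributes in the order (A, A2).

ρ[A→A2]: schema becomes (A2, E); tuples unchanged.
S ⋈ RENAME[A→A2](S) (natural join on E): {(11, 16, 11), (11, 16, 18), (11, 16, 34), (11, 6, 11), (11, 6, 18), (11, 6, 26), (11, 6, 33), (18, 16, 11), (18, 16, 18), (18, 16, 34), (18, 6, 11), (18, 6, 18), (18, 6, 26), (18, 6, 33), (26, 6, 11), (26, 6, 18), (26, 6, 26), (26, 6, 33), (33, 6, 11), (33, 6, 18), (33, 6, 26), (33, 6, 33), (34, 16, 11), (34, 16, 18), (34, 16, 34)}
σ[A > A2]: keep tuples satisfying A > A2 → {(18, 16, 11), (18, 6, 11), (26, 6, 11), (26, 6, 18), (33, 6, 11), (33, 6, 18), (33, 6, 26), (34, 16, 11), (34, 16, 18)}
π[A, A2]: project onto (A, A2) (1 duplicate(s) eliminated) → {(18, 11), (26, 11), (26, 18), (33, 11), (33, 18), (33, 26), (34, 11), (34, 18)}

{(18, 11), (26, 11), (26, 18), (33, 11), (33, 18), (33, 26), (34, 11), (34, 18)}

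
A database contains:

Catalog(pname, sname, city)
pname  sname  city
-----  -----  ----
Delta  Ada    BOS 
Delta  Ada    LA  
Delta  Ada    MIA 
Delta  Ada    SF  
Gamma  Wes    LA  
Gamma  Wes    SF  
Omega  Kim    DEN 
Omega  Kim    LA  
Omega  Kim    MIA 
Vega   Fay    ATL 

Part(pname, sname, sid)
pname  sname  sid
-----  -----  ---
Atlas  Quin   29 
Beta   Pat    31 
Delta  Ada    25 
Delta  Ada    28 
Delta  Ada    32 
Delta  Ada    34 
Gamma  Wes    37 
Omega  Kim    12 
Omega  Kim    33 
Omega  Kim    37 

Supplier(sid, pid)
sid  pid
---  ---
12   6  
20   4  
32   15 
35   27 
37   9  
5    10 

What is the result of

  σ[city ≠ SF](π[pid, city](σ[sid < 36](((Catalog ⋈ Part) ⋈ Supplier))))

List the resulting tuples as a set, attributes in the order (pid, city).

{(15, BOS), (15, LA), (15, MIA), (6, DEN), (6, LA), (6, MIA)}

Catalog ⋈ Part (natural join on pname, sname): {(Delta, Ada, BOS, 25), (Delta, Ada, BOS, 28), (Delta, Ada, BOS, 32), (Delta, Ada, BOS, 34), (Delta, Ada, LA, 25), (Delta, Ada, LA, 28), (Delta, Ada, LA, 32), (Delta, Ada, LA, 34), (Delta, Ada, MIA, 25), (Delta, Ada, MIA, 28), (Delta, Ada, MIA, 32), (Delta, Ada, MIA, 34), (Delta, Ada, SF, 25), (Delta, Ada, SF, 28), (Delta, Ada, SF, 32), (Delta, Ada, SF, 34), (Gamma, Wes, LA, 37), (Gamma, Wes, SF, 37), (Omega, Kim, DEN, 12), (Omega, Kim, DEN, 33), (Omega, Kim, DEN, 37), (Omega, Kim, LA, 12), (Omega, Kim, LA, 33), (Omega, Kim, LA, 37), (Omega, Kim, MIA, 12), (Omega, Kim, MIA, 33), (Omega, Kim, MIA, 37)}
(Catalog ⋈ Part) ⋈ Supplier (natural join on sid): {(Delta, Ada, BOS, 32, 15), (Delta, Ada, LA, 32, 15), (Delta, Ada, MIA, 32, 15), (Delta, Ada, SF, 32, 15), (Gamma, Wes, LA, 37, 9), (Gamma, Wes, SF, 37, 9), (Omega, Kim, DEN, 12, 6), (Omega, Kim, DEN, 37, 9), (Omega, Kim, LA, 12, 6), (Omega, Kim, LA, 37, 9), (Omega, Kim, MIA, 12, 6), (Omega, Kim, MIA, 37, 9)}
Filtering on sid < 36 leaves {(Delta, Ada, BOS, 32, 15), (Delta, Ada, LA, 32, 15), (Delta, Ada, MIA, 32, 15), (Delta, Ada, SF, 32, 15), (Omega, Kim, DEN, 12, 6), (Omega, Kim, LA, 12, 6), (Omega, Kim, MIA, 12, 6)}.
Keep only column(s) pid, city: {(15, BOS), (15, LA), (15, MIA), (15, SF), (6, DEN), (6, LA), (6, MIA)}
Filtering on city ≠ SF leaves {(15, BOS), (15, LA), (15, MIA), (6, DEN), (6, LA), (6, MIA)}.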